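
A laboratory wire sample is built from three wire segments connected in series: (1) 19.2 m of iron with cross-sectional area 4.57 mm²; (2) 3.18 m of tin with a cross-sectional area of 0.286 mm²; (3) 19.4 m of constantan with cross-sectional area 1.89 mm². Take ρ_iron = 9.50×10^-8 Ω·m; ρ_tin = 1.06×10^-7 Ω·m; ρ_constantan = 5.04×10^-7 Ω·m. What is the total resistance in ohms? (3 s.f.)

6.75 Ω

Seg 1: A = 4.57 mm² = 4.570e-06 m²
R_1 = (9.50×10^-8)(19.2)/(4.570e-06) = 0.3991 Ω
Seg 2: A = 0.286 mm² = 2.860e-07 m²
R_2 = (1.06×10^-7)(3.18)/(2.860e-07) = 1.179 Ω
Seg 3: A = 1.89 mm² = 1.890e-06 m²
R_3 = (5.04×10^-7)(19.4)/(1.890e-06) = 5.173 Ω
R_total = R_1 + R_2 + R_3 = 6.75 Ω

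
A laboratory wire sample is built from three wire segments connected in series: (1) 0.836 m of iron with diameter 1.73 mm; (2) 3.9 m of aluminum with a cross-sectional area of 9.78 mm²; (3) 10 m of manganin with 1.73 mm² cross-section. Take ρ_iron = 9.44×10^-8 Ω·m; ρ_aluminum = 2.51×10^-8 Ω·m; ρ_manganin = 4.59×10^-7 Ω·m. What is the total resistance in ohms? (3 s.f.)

2.70 Ω

Seg 1: A = π(d/2)² = π(8.6500e-04 m)² = 2.351e-06 m²
R_1 = (9.44×10^-8)(0.836)/(2.351e-06) = 0.03357 Ω
Seg 2: A = 9.78 mm² = 9.780e-06 m²
R_2 = (2.51×10^-8)(3.9)/(9.780e-06) = 0.01001 Ω
Seg 3: A = 1.73 mm² = 1.730e-06 m²
R_3 = (4.59×10^-7)(10)/(1.730e-06) = 2.653 Ω
R_total = R_1 + R_2 + R_3 = 2.70 Ω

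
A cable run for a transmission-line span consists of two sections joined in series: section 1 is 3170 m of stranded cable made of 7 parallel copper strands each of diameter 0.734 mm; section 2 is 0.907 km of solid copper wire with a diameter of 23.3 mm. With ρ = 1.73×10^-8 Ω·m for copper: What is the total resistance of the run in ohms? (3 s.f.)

Section 1: A_strand = π(3.6700e-04)² = 4.231e-07 m²; R₁ = ρL/(N·A_s) = (1.73×10^-8)(3170)/(7×4.231e-07) = 18.52 Ω
Section 2: A = π(d/2)² = π(1.1650e-02 m)² = 4.264e-04 m²
R₂ = (1.73×10^-8)(907)/(4.264e-04) = 0.0368 Ω
R = R₁ + R₂ = 18.6 Ω

18.6 Ω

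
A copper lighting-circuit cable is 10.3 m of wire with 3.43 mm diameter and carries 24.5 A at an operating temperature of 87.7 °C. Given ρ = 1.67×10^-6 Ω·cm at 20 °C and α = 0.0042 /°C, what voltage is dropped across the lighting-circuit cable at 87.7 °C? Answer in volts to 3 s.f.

ρ = 1.67×10^-6 Ω·cm = 1.67×10^-8 Ω·m
A = π(d/2)² = π(1.7150e-03 m)² = 9.240e-06 m²
R₍20₎ = ρL/A = (1.67×10^-8)(10.3)/(9.240e-06) = 0.01862 Ω
R₍87.7₎ = R₍20₎(1 + αΔT) = 0.01862 × (1 + 0.0042×67.7) = 0.02391 Ω
V = IR = 24.5 × 0.02391 = 0.586 V

0.586 V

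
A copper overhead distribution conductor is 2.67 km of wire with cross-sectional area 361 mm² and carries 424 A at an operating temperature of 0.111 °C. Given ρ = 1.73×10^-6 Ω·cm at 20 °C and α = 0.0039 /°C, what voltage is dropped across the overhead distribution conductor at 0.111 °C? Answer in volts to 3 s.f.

ρ = 1.73×10^-6 Ω·cm = 1.73×10^-8 Ω·m
A = 361 mm² = 3.610e-04 m²
R₍20₎ = ρL/A = (1.73×10^-8)(2670)/(3.610e-04) = 0.128 Ω
R₍0.111₎ = R₍20₎(1 + αΔT) = 0.128 × (1 + 0.0039×-19.9) = 0.118 Ω
V = IR = 424 × 0.118 = 50.0 V

50.0 V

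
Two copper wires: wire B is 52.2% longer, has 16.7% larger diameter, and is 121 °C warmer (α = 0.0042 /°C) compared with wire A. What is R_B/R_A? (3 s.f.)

R ∝ ρL/d² with ρ ∝ (1+αΔT), so R_B/R_A = (1 + 52.2/100) × (1 + 16.7/100)⁻² × (1 + 0.0042×121)
= 1.522 × 0.7343 × 1.508 = 1.69

1.69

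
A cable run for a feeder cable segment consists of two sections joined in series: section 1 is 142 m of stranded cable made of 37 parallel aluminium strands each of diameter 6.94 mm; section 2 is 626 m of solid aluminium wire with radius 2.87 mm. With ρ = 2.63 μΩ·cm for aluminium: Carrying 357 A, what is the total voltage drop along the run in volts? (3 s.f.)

228 V

ρ = 2.63 μΩ·cm = 2.63×10^-8 Ω·m
Section 1: A_strand = π(3.4700e-03)² = 3.783e-05 m²; R₁ = ρL/(N·A_s) = (2.63×10^-8)(142)/(37×3.783e-05) = 0.002668 Ω
Section 2: A = πr² = π(2.8700e-03 m)² = 2.588e-05 m²
R₂ = (2.63×10^-8)(626)/(2.588e-05) = 0.6362 Ω
R = R₁ + R₂ = 0.6389 Ω
V = IR = 357 × 0.6389 = 228 V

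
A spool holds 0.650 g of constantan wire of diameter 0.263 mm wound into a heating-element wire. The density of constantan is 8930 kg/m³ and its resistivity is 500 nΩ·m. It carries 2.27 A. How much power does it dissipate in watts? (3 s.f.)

63.5 W

ρ = 500 nΩ·m = 5.00×10^-7 Ω·m
A = π(d/2)² = π(1.3150e-04 m)² = 5.4325e-08 m²
L = m/(density·A) = 6.500×10^-4/(8930×5.4325e-08) = 1.34 m
R = ρL/A = (5.00×10^-7)(1.34)/(5.4325e-08) = 12.33 Ω
P = I²R = (2.27)² × 12.33 = 63.5 W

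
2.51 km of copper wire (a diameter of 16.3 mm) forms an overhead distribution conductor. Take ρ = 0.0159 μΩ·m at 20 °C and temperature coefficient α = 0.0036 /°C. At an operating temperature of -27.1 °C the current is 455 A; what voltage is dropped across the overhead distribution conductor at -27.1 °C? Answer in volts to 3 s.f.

72.3 V

ρ = 0.0159 μΩ·m = 1.59×10^-8 Ω·m
A = π(d/2)² = π(8.1500e-03 m)² = 2.087e-04 m²
R₍20₎ = ρL/A = (1.59×10^-8)(2510)/(2.087e-04) = 0.1913 Ω
R₍-27.1₎ = R₍20₎(1 + αΔT) = 0.1913 × (1 + 0.0036×-47.1) = 0.1588 Ω
V = IR = 455 × 0.1588 = 72.3 V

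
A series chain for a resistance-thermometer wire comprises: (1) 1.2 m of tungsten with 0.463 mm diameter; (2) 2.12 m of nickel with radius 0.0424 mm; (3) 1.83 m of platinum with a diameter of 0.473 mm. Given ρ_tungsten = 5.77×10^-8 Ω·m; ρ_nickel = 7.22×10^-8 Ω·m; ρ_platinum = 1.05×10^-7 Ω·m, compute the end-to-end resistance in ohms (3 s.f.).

28.6 Ω

Seg 1: A = π(d/2)² = π(2.3150e-04 m)² = 1.684e-07 m²
R_1 = (5.77×10^-8)(1.2)/(1.684e-07) = 0.4112 Ω
Seg 2: A = πr² = π(4.2400e-05 m)² = 5.648e-09 m²
R_2 = (7.22×10^-8)(2.12)/(5.648e-09) = 27.1 Ω
Seg 3: A = π(d/2)² = π(2.3650e-04 m)² = 1.757e-07 m²
R_3 = (1.05×10^-7)(1.83)/(1.757e-07) = 1.094 Ω
R_total = R_1 + R_2 + R_3 = 28.6 Ω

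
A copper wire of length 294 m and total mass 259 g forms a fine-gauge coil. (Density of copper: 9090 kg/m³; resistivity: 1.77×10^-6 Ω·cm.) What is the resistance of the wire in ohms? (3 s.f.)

ρ = 1.77×10^-6 Ω·cm = 1.77×10^-8 Ω·m
A = m/(density·L) = 0.259/(9090×294) = 9.6914e-08 m²
R = ρL/A = (1.77×10^-8)(294)/(9.6914e-08) = 53.7 Ω

53.7 Ω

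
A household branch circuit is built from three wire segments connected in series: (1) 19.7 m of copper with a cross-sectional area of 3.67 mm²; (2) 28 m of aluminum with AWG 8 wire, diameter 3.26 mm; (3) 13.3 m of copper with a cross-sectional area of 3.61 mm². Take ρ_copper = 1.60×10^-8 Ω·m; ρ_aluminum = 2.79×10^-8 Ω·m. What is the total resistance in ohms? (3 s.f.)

0.238 Ω

Seg 1: A = 3.67 mm² = 3.670e-06 m²
R_1 = (1.60×10^-8)(19.7)/(3.670e-06) = 0.08589 Ω
Seg 2: A = π(3.26/2 mm)² = π(1.6300e-03 m)² = 8.347e-06 m²
R_2 = (2.79×10^-8)(28)/(8.347e-06) = 0.09359 Ω
Seg 3: A = 3.61 mm² = 3.610e-06 m²
R_3 = (1.60×10^-8)(13.3)/(3.610e-06) = 0.05895 Ω
R_total = R_1 + R_2 + R_3 = 0.238 Ω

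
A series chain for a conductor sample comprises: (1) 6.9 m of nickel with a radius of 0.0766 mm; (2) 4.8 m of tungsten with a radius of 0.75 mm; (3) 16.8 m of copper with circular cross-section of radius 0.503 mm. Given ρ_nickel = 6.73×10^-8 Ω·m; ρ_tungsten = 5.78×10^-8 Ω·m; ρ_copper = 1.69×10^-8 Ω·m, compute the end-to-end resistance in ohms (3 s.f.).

25.7 Ω

Seg 1: A = πr² = π(7.6600e-05 m)² = 1.843e-08 m²
R_1 = (6.73×10^-8)(6.9)/(1.843e-08) = 25.19 Ω
Seg 2: A = πr² = π(7.5000e-04 m)² = 1.767e-06 m²
R_2 = (5.78×10^-8)(4.8)/(1.767e-06) = 0.157 Ω
Seg 3: A = πr² = π(5.0300e-04 m)² = 7.949e-07 m²
R_3 = (1.69×10^-8)(16.8)/(7.949e-07) = 0.3572 Ω
R_total = R_1 + R_2 + R_3 = 25.7 Ω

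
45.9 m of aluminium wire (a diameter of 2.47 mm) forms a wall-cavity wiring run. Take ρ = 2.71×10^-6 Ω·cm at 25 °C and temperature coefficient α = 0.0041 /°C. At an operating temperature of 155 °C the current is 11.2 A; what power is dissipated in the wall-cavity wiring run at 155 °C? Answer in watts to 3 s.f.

49.9 W

ρ = 2.71×10^-6 Ω·cm = 2.71×10^-8 Ω·m
A = π(d/2)² = π(1.2350e-03 m)² = 4.792e-06 m²
R₍25₎ = ρL/A = (2.71×10^-8)(45.9)/(4.792e-06) = 0.2596 Ω
R₍155₎ = R₍25₎(1 + αΔT) = 0.2596 × (1 + 0.0041×130) = 0.398 Ω
P = I²R = (11.2)² × 0.398 = 49.9 W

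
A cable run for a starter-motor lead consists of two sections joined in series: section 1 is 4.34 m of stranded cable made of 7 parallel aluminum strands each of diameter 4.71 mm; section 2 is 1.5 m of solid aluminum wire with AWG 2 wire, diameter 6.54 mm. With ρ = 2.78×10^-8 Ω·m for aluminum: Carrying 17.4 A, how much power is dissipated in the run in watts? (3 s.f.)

0.675 W

Section 1: A_strand = π(2.3550e-03)² = 1.742e-05 m²; R₁ = ρL/(N·A_s) = (2.78×10^-8)(4.34)/(7×1.742e-05) = 9.892×10^-4 Ω
Section 2: A = π(6.54/2 mm)² = π(3.2700e-03 m)² = 3.359e-05 m²
R₂ = (2.78×10^-8)(1.5)/(3.359e-05) = 0.001241 Ω
R = R₁ + R₂ = 0.002231 Ω
P = I²R = (17.4)² × 0.002231 = 0.675 W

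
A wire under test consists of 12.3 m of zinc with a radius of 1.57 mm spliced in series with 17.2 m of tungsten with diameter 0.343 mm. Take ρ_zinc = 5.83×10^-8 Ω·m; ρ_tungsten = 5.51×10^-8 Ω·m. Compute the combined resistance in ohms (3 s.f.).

10.3 Ω

Segment 1: A = πr² = π(1.5700e-03 m)² = 7.744e-06 m²
R₁ = ρL/A = (5.83×10^-8)(12.3)/(7.744e-06) = 0.0926 Ω
Segment 2: A = π(d/2)² = π(1.7150e-04 m)² = 9.240e-08 m²
R₂ = (5.51×10^-8)(17.2)/(9.240e-08) = 10.26 Ω
R = R₁ + R₂ = 10.3 Ω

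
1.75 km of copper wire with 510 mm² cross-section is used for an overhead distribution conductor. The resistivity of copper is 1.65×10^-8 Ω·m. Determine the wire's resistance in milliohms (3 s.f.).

A = 510 mm² = 5.100e-04 m²
R = ρL/A = (1.65×10^-8)(1750 m)/(5.100e-04 m²) = 56.6 mΩ

56.6 mΩ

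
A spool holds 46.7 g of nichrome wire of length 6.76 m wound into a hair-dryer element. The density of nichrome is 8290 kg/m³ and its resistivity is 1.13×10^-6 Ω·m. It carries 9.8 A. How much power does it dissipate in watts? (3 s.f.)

880 W

A = m/(density·L) = 0.0467/(8290×6.76) = 8.3333e-07 m²
R = ρL/A = (1.13×10^-6)(6.76)/(8.3333e-07) = 9.167 Ω
P = I²R = (9.8)² × 9.167 = 880 W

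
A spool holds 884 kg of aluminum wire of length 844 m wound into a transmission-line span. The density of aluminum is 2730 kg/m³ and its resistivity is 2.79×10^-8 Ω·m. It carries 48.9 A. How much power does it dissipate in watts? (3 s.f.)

A = m/(density·L) = 884/(2730×844) = 3.8366e-04 m²
R = ρL/A = (2.79×10^-8)(844)/(3.8366e-04) = 0.06138 Ω
P = I²R = (48.9)² × 0.06138 = 147 W

147 W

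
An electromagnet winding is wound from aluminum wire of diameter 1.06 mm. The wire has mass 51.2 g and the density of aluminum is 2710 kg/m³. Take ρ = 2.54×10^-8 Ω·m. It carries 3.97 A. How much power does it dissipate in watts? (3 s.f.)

A = π(d/2)² = π(5.3000e-04 m)² = 8.8247e-07 m²
L = m/(density·A) = 0.0512/(2710×8.8247e-07) = 21.41 m
R = ρL/A = (2.54×10^-8)(21.41)/(8.8247e-07) = 0.6162 Ω
P = I²R = (3.97)² × 0.6162 = 9.71 W

9.71 W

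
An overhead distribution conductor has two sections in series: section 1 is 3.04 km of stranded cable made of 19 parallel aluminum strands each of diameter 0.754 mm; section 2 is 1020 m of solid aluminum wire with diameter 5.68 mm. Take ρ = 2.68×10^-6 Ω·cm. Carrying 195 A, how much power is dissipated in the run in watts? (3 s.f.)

4.06×10^5 W

ρ = 2.68×10^-6 Ω·cm = 2.68×10^-8 Ω·m
Section 1: A_strand = π(3.7700e-04)² = 4.465e-07 m²; R₁ = ρL/(N·A_s) = (2.68×10^-8)(3040)/(19×4.465e-07) = 9.603 Ω
Section 2: A = π(d/2)² = π(2.8400e-03 m)² = 2.534e-05 m²
R₂ = (2.68×10^-8)(1020)/(2.534e-05) = 1.079 Ω
R = R₁ + R₂ = 10.68 Ω
P = I²R = (195)² × 10.68 = 4.06×10^5 W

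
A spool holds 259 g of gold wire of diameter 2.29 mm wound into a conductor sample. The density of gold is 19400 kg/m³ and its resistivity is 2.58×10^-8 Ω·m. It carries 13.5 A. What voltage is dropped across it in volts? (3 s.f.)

0.274 V

A = π(d/2)² = π(1.1450e-03 m)² = 4.1187e-06 m²
L = m/(density·A) = 0.259/(19400×4.1187e-06) = 3.241 m
R = ρL/A = (2.58×10^-8)(3.241)/(4.1187e-06) = 0.0203 Ω
V = IR = 13.5 × 0.0203 = 0.274 V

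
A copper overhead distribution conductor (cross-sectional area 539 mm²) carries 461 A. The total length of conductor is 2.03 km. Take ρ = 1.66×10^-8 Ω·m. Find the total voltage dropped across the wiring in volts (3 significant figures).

A = 539 mm² = 5.390e-04 m²
R = ρL/A = (1.66×10^-8)(2030)/(5.390e-04) = 0.06252 Ω
V = IR = 461 × 0.06252 = 28.8 V

28.8 V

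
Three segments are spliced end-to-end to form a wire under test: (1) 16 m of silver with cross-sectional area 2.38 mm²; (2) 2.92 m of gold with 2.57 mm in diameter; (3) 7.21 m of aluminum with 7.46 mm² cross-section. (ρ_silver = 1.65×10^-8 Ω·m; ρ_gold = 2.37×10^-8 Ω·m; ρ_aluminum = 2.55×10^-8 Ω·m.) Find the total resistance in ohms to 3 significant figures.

0.149 Ω

Seg 1: A = 2.38 mm² = 2.380e-06 m²
R_1 = (1.65×10^-8)(16)/(2.380e-06) = 0.1109 Ω
Seg 2: A = π(d/2)² = π(1.2850e-03 m)² = 5.187e-06 m²
R_2 = (2.37×10^-8)(2.92)/(5.187e-06) = 0.01334 Ω
Seg 3: A = 7.46 mm² = 7.460e-06 m²
R_3 = (2.55×10^-8)(7.21)/(7.460e-06) = 0.02465 Ω
R_total = R_1 + R_2 + R_3 = 0.149 Ω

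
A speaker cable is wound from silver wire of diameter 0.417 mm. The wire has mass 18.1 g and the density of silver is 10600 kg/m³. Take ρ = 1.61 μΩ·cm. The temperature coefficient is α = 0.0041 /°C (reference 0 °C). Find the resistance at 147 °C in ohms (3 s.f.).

2.36 Ω

ρ = 1.61 μΩ·cm = 1.61×10^-8 Ω·m
A = π(d/2)² = π(2.0850e-04 m)² = 1.3657e-07 m²
L = m/(density·A) = 0.0181/(10600×1.3657e-07) = 12.5 m
R = ρL/A = (1.61×10^-8)(12.5)/(1.3657e-07) = 1.474 Ω
R(147 °C) = 1.474 × (1 + 0.0041×147) = 2.36 Ω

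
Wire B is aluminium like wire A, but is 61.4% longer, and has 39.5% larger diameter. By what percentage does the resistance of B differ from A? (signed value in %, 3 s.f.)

R ∝ L/d², so R_B/R_A = (1 + 61.4/100) × (1 + 39.5/100)⁻²
= 1.614 × 0.5139 = 0.8294
(R_B − R_A)/R_A = 0.8294 − 1 = -17.1%

-17.1%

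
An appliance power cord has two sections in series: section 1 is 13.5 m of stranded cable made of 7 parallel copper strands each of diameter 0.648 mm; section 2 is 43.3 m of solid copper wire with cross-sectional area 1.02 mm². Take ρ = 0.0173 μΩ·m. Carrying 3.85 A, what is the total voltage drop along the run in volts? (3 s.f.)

3.22 V

ρ = 0.0173 μΩ·m = 1.73×10^-8 Ω·m
Section 1: A_strand = π(3.2400e-04)² = 3.298e-07 m²; R₁ = ρL/(N·A_s) = (1.73×10^-8)(13.5)/(7×3.298e-07) = 0.1012 Ω
Section 2: A = 1.02 mm² = 1.020e-06 m²
R₂ = (1.73×10^-8)(43.3)/(1.020e-06) = 0.7344 Ω
R = R₁ + R₂ = 0.8356 Ω
V = IR = 3.85 × 0.8356 = 3.22 V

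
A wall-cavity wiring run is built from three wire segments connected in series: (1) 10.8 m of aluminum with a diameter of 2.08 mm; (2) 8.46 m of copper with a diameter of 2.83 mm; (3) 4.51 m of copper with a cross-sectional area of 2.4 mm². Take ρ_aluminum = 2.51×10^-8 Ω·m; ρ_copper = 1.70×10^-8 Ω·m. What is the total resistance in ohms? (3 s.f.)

Seg 1: A = π(d/2)² = π(1.0400e-03 m)² = 3.398e-06 m²
R_1 = (2.51×10^-8)(10.8)/(3.398e-06) = 0.07978 Ω
Seg 2: A = π(d/2)² = π(1.4150e-03 m)² = 6.290e-06 m²
R_2 = (1.70×10^-8)(8.46)/(6.290e-06) = 0.02286 Ω
Seg 3: A = 2.4 mm² = 2.400e-06 m²
R_3 = (1.70×10^-8)(4.51)/(2.400e-06) = 0.03195 Ω
R_total = R_1 + R_2 + R_3 = 0.135 Ω

0.135 Ω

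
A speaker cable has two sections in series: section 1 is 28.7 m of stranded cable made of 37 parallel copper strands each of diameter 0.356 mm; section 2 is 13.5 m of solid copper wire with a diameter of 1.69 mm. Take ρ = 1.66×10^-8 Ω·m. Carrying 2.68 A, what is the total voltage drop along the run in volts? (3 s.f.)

Section 1: A_strand = π(1.7800e-04)² = 9.954e-08 m²; R₁ = ρL/(N·A_s) = (1.66×10^-8)(28.7)/(37×9.954e-08) = 0.1294 Ω
Section 2: A = π(d/2)² = π(8.4500e-04 m)² = 2.243e-06 m²
R₂ = (1.66×10^-8)(13.5)/(2.243e-06) = 0.0999 Ω
R = R₁ + R₂ = 0.2293 Ω
V = IR = 2.68 × 0.2293 = 0.614 V

0.614 V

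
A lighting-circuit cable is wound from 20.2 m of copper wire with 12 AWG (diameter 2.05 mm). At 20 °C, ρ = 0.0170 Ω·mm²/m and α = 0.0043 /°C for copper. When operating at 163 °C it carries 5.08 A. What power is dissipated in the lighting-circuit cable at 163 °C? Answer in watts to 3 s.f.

4.34 W

ρ = 0.0170 Ω·mm²/m = 1.70×10^-8 Ω·m
A = π(2.05/2 mm)² = π(1.0250e-03 m)² = 3.301e-06 m²
R₍20₎ = ρL/A = (1.70×10^-8)(20.2)/(3.301e-06) = 0.104 Ω
R₍163₎ = R₍20₎(1 + αΔT) = 0.104 × (1 + 0.0043×143) = 0.168 Ω
P = I²R = (5.08)² × 0.168 = 4.34 W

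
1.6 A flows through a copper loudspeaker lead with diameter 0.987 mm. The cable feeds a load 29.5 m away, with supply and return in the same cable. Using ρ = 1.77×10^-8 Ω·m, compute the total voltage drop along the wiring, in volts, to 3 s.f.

A = π(d/2)² = π(4.9350e-04 m)² = 7.651e-07 m²
Total conductor length (both ways) L = 2 × 29.5 = 59 m
R = ρL/A = (1.77×10^-8)(59)/(7.651e-07) = 1.365 Ω
V = IR = 1.6 × 1.365 = 2.18 V

2.18 V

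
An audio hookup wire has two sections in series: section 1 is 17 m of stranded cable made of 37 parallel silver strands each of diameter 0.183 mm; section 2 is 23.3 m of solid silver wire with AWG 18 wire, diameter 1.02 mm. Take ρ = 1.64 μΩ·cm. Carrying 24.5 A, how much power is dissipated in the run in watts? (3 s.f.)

453 W

ρ = 1.64 μΩ·cm = 1.64×10^-8 Ω·m
Section 1: A_strand = π(9.1500e-05)² = 2.630e-08 m²; R₁ = ρL/(N·A_s) = (1.64×10^-8)(17)/(37×2.630e-08) = 0.2865 Ω
Section 2: A = π(1.02/2 mm)² = π(5.1000e-04 m)² = 8.171e-07 m²
R₂ = (1.64×10^-8)(23.3)/(8.171e-07) = 0.4676 Ω
R = R₁ + R₂ = 0.7541 Ω
P = I²R = (24.5)² × 0.7541 = 453 W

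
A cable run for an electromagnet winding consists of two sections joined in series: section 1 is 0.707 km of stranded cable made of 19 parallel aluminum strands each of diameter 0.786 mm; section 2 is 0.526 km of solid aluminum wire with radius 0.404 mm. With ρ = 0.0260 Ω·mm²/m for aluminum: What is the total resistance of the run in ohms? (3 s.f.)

28.7 Ω

ρ = 0.0260 Ω·mm²/m = 2.60×10^-8 Ω·m
Section 1: A_strand = π(3.9300e-04)² = 4.852e-07 m²; R₁ = ρL/(N·A_s) = (2.60×10^-8)(707)/(19×4.852e-07) = 1.994 Ω
Section 2: A = πr² = π(4.0400e-04 m)² = 5.128e-07 m²
R₂ = (2.60×10^-8)(526)/(5.128e-07) = 26.67 Ω
R = R₁ + R₂ = 28.7 Ω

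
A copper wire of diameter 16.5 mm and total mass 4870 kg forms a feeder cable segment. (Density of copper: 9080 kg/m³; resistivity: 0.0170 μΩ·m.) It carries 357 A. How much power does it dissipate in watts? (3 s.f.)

ρ = 0.0170 μΩ·m = 1.70×10^-8 Ω·m
A = π(d/2)² = π(8.2500e-03 m)² = 2.1382e-04 m²
L = m/(density·A) = 4870/(9080×2.1382e-04) = 2508 m
R = ρL/A = (1.70×10^-8)(2508)/(2.1382e-04) = 0.1994 Ω
P = I²R = (357)² × 0.1994 = 25400 W

25400 W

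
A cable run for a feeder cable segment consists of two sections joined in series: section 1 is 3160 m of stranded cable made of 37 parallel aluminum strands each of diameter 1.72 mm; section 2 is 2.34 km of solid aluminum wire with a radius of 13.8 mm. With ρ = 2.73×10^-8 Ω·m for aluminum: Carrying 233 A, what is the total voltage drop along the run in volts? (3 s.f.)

259 V

Section 1: A_strand = π(8.6000e-04)² = 2.324e-06 m²; R₁ = ρL/(N·A_s) = (2.73×10^-8)(3160)/(37×2.324e-06) = 1.003 Ω
Section 2: A = πr² = π(1.3800e-02 m)² = 5.983e-04 m²
R₂ = (2.73×10^-8)(2340)/(5.983e-04) = 0.1068 Ω
R = R₁ + R₂ = 1.11 Ω
V = IR = 233 × 1.11 = 259 V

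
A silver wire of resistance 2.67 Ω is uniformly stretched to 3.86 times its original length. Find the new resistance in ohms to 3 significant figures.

Volume constant ⇒ A' = A/k with k = 3.86. R' = ρ(kL)/(A/k) = k²R.
R' = 14.9 × 2.67 = 39.8 Ω

39.8 Ω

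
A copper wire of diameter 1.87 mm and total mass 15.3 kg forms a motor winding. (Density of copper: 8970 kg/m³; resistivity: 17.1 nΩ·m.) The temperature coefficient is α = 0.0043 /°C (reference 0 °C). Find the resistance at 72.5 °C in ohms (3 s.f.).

5.07 Ω

ρ = 17.1 nΩ·m = 1.71×10^-8 Ω·m
A = π(d/2)² = π(9.3500e-04 m)² = 2.7465e-06 m²
L = m/(density·A) = 15.3/(8970×2.7465e-06) = 621 m
R = ρL/A = (1.71×10^-8)(621)/(2.7465e-06) = 3.867 Ω
R(72.5 °C) = 3.867 × (1 + 0.0043×72.5) = 5.07 Ω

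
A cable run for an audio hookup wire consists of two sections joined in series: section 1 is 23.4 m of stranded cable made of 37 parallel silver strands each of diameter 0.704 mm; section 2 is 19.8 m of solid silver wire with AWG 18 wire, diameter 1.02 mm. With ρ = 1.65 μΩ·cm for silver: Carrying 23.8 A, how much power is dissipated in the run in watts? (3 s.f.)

242 W

ρ = 1.65 μΩ·cm = 1.65×10^-8 Ω·m
Section 1: A_strand = π(3.5200e-04)² = 3.893e-07 m²; R₁ = ρL/(N·A_s) = (1.65×10^-8)(23.4)/(37×3.893e-07) = 0.02681 Ω
Section 2: A = π(1.02/2 mm)² = π(5.1000e-04 m)² = 8.171e-07 m²
R₂ = (1.65×10^-8)(19.8)/(8.171e-07) = 0.3998 Ω
R = R₁ + R₂ = 0.4266 Ω
P = I²R = (23.8)² × 0.4266 = 242 W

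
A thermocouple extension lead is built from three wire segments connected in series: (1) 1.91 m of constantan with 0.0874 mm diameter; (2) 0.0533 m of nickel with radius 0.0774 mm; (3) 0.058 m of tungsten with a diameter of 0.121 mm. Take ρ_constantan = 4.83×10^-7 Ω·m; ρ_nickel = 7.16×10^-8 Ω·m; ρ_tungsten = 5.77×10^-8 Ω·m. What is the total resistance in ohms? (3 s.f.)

154 Ω

Seg 1: A = π(d/2)² = π(4.3700e-05 m)² = 5.999e-09 m²
R_1 = (4.83×10^-7)(1.91)/(5.999e-09) = 153.8 Ω
Seg 2: A = πr² = π(7.7400e-05 m)² = 1.882e-08 m²
R_2 = (7.16×10^-8)(0.0533)/(1.882e-08) = 0.2028 Ω
Seg 3: A = π(d/2)² = π(6.0500e-05 m)² = 1.150e-08 m²
R_3 = (5.77×10^-8)(0.058)/(1.150e-08) = 0.291 Ω
R_total = R_1 + R_2 + R_3 = 154 Ω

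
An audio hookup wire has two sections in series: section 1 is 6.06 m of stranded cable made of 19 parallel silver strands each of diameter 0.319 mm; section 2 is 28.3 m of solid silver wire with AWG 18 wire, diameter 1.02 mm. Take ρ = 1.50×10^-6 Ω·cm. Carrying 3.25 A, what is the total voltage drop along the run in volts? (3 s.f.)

ρ = 1.50×10^-6 Ω·cm = 1.50×10^-8 Ω·m
Section 1: A_strand = π(1.5950e-04)² = 7.992e-08 m²; R₁ = ρL/(N·A_s) = (1.50×10^-8)(6.06)/(19×7.992e-08) = 0.05986 Ω
Section 2: A = π(1.02/2 mm)² = π(5.1000e-04 m)² = 8.171e-07 m²
R₂ = (1.50×10^-8)(28.3)/(8.171e-07) = 0.5195 Ω
R = R₁ + R₂ = 0.5794 Ω
V = IR = 3.25 × 0.5794 = 1.88 V

1.88 V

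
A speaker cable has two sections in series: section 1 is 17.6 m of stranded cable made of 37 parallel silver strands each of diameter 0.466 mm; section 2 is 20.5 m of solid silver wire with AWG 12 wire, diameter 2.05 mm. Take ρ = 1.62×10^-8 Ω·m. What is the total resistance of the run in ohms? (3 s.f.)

0.146 Ω

Section 1: A_strand = π(2.3300e-04)² = 1.706e-07 m²; R₁ = ρL/(N·A_s) = (1.62×10^-8)(17.6)/(37×1.706e-07) = 0.04518 Ω
Section 2: A = π(2.05/2 mm)² = π(1.0250e-03 m)² = 3.301e-06 m²
R₂ = (1.62×10^-8)(20.5)/(3.301e-06) = 0.1006 Ω
R = R₁ + R₂ = 0.146 Ω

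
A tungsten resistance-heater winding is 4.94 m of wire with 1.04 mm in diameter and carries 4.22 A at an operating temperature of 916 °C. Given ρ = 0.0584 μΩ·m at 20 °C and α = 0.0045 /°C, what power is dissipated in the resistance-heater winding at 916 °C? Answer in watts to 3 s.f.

ρ = 0.0584 μΩ·m = 5.84×10^-8 Ω·m
A = π(d/2)² = π(5.2000e-04 m)² = 8.495e-07 m²
R₍20₎ = ρL/A = (5.84×10^-8)(4.94)/(8.495e-07) = 0.3396 Ω
R₍916₎ = R₍20₎(1 + αΔT) = 0.3396 × (1 + 0.0045×896) = 1.709 Ω
P = I²R = (4.22)² × 1.709 = 30.4 W

30.4 W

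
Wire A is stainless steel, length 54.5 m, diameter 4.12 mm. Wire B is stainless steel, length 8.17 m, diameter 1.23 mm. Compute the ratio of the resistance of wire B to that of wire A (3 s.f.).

R ∝ ρL/d², so R_B/R_A = (L_B/L_A) × (d_A/d_B)²
= (8.17/54.5) × (4.12/1.23)² = 1.68

1.68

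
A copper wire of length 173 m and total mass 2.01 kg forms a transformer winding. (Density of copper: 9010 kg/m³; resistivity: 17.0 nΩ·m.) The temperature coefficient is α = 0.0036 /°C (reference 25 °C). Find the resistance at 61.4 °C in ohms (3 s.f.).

2.58 Ω

ρ = 17.0 nΩ·m = 1.70×10^-8 Ω·m
A = m/(density·L) = 2.01/(9010×173) = 1.2895e-06 m²
R = ρL/A = (1.70×10^-8)(173)/(1.2895e-06) = 2.281 Ω
R(61.4 °C) = 2.281 × (1 + 0.0036×36.4) = 2.58 Ω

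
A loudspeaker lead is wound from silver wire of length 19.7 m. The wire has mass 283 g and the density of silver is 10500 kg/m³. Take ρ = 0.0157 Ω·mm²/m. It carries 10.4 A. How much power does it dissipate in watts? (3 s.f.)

24.5 W

ρ = 0.0157 Ω·mm²/m = 1.57×10^-8 Ω·m
A = m/(density·L) = 0.283/(10500×19.7) = 1.3681e-06 m²
R = ρL/A = (1.57×10^-8)(19.7)/(1.3681e-06) = 0.2261 Ω
P = I²R = (10.4)² × 0.2261 = 24.5 W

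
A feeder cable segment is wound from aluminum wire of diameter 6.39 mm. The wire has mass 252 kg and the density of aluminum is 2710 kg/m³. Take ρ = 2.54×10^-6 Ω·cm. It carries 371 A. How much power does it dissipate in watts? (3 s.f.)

3.16×10^5 W

ρ = 2.54×10^-6 Ω·cm = 2.54×10^-8 Ω·m
A = π(d/2)² = π(3.1950e-03 m)² = 3.2069e-05 m²
L = m/(density·A) = 252/(2710×3.2069e-05) = 2900 m
R = ρL/A = (2.54×10^-8)(2900)/(3.2069e-05) = 2.297 Ω
P = I²R = (371)² × 2.297 = 3.16×10^5 W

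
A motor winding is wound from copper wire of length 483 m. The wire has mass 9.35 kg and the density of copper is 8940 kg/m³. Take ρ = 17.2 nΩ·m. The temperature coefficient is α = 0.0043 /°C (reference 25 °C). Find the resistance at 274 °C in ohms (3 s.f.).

7.94 Ω

ρ = 17.2 nΩ·m = 1.72×10^-8 Ω·m
A = m/(density·L) = 9.35/(8940×483) = 2.1653e-06 m²
R = ρL/A = (1.72×10^-8)(483)/(2.1653e-06) = 3.837 Ω
R(274 °C) = 3.837 × (1 + 0.0043×249) = 7.94 Ω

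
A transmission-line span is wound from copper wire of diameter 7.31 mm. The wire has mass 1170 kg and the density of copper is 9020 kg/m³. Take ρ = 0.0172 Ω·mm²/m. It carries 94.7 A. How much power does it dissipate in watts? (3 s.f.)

ρ = 0.0172 Ω·mm²/m = 1.72×10^-8 Ω·m
A = π(d/2)² = π(3.6550e-03 m)² = 4.1969e-05 m²
L = m/(density·A) = 1170/(9020×4.1969e-05) = 3091 m
R = ρL/A = (1.72×10^-8)(3091)/(4.1969e-05) = 1.267 Ω
P = I²R = (94.7)² × 1.267 = 11400 W

11400 W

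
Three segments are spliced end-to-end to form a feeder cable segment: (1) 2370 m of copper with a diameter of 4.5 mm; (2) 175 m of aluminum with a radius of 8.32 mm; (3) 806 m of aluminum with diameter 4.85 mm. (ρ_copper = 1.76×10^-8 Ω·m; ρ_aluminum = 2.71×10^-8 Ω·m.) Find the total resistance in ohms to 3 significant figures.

Seg 1: A = π(d/2)² = π(2.2500e-03 m)² = 1.590e-05 m²
R_1 = (1.76×10^-8)(2370)/(1.590e-05) = 2.623 Ω
Seg 2: A = πr² = π(8.3200e-03 m)² = 2.175e-04 m²
R_2 = (2.71×10^-8)(175)/(2.175e-04) = 0.02181 Ω
Seg 3: A = π(d/2)² = π(2.4250e-03 m)² = 1.847e-05 m²
R_3 = (2.71×10^-8)(806)/(1.847e-05) = 1.182 Ω
R_total = R_1 + R_2 + R_3 = 3.83 Ω

3.83 Ω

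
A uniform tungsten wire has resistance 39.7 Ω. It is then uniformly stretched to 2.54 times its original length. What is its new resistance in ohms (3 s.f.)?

256 Ω

Volume constant ⇒ A' = A/k with k = 2.54. R' = ρ(kL)/(A/k) = k²R.
R' = 6.452 × 39.7 = 256 Ω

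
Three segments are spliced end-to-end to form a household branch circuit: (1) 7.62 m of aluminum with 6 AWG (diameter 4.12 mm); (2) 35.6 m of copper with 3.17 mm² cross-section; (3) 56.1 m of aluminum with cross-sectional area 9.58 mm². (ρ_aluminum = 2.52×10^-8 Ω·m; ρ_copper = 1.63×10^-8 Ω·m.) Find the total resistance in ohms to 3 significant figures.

Seg 1: A = π(4.12/2 mm)² = π(2.0600e-03 m)² = 1.333e-05 m²
R_1 = (2.52×10^-8)(7.62)/(1.333e-05) = 0.0144 Ω
Seg 2: A = 3.17 mm² = 3.170e-06 m²
R_2 = (1.63×10^-8)(35.6)/(3.170e-06) = 0.1831 Ω
Seg 3: A = 9.58 mm² = 9.580e-06 m²
R_3 = (2.52×10^-8)(56.1)/(9.580e-06) = 0.1476 Ω
R_total = R_1 + R_2 + R_3 = 0.345 Ω

0.345 Ω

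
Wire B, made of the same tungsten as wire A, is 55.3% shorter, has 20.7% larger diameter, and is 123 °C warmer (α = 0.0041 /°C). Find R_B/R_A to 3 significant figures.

0.462

R ∝ ρL/d² with ρ ∝ (1+αΔT), so R_B/R_A = (1 − 55.3/100) × (1 + 20.7/100)⁻² × (1 + 0.0041×123)
= 0.447 × 0.6864 × 1.504 = 0.462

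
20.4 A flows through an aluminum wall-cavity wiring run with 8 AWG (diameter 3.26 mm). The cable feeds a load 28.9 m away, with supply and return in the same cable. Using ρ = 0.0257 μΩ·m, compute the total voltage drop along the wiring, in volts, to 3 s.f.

3.63 V

ρ = 0.0257 μΩ·m = 2.57×10^-8 Ω·m
A = π(3.26/2 mm)² = π(1.6300e-03 m)² = 8.347e-06 m²
Total conductor length (both ways) L = 2 × 28.9 = 57.8 m
R = ρL/A = (2.57×10^-8)(57.8)/(8.347e-06) = 0.178 Ω
V = IR = 20.4 × 0.178 = 3.63 V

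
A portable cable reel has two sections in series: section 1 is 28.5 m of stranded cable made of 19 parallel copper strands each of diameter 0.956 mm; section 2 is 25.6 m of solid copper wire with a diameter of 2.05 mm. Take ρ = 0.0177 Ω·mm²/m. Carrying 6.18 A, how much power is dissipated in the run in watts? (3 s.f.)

ρ = 0.0177 Ω·mm²/m = 1.77×10^-8 Ω·m
Section 1: A_strand = π(4.7800e-04)² = 7.178e-07 m²; R₁ = ρL/(N·A_s) = (1.77×10^-8)(28.5)/(19×7.178e-07) = 0.03699 Ω
Section 2: A = π(d/2)² = π(1.0250e-03 m)² = 3.301e-06 m²
R₂ = (1.77×10^-8)(25.6)/(3.301e-06) = 0.1373 Ω
R = R₁ + R₂ = 0.1743 Ω
P = I²R = (6.18)² × 0.1743 = 6.66 W

6.66 W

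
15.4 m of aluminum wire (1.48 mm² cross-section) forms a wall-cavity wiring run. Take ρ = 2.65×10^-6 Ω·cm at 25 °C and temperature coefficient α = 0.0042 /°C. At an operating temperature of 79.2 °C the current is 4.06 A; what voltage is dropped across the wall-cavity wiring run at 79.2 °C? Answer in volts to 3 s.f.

1.37 V

ρ = 2.65×10^-6 Ω·cm = 2.65×10^-8 Ω·m
A = 1.48 mm² = 1.480e-06 m²
R₍25₎ = ρL/A = (2.65×10^-8)(15.4)/(1.480e-06) = 0.2757 Ω
R₍79.2₎ = R₍25₎(1 + αΔT) = 0.2757 × (1 + 0.0042×54.2) = 0.3385 Ω
V = IR = 4.06 × 0.3385 = 1.37 V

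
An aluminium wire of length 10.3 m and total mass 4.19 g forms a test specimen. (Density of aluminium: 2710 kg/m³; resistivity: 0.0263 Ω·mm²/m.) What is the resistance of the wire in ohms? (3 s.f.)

1.80 Ω

ρ = 0.0263 Ω·mm²/m = 2.63×10^-8 Ω·m
A = m/(density·L) = 0.00419/(2710×10.3) = 1.5011e-07 m²
R = ρL/A = (2.63×10^-8)(10.3)/(1.5011e-07) = 1.80 Ω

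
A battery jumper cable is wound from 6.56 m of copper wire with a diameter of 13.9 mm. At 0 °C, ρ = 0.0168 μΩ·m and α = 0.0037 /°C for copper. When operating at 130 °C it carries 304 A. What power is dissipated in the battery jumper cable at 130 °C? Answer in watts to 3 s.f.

ρ = 0.0168 μΩ·m = 1.68×10^-8 Ω·m
A = π(d/2)² = π(6.9500e-03 m)² = 1.517e-04 m²
R₍0₎ = ρL/A = (1.68×10^-8)(6.56)/(1.517e-04) = 7.263×10^-4 Ω
R₍130₎ = R₍0₎(1 + αΔT) = 7.263×10^-4 × (1 + 0.0037×130) = 0.001076 Ω
P = I²R = (304)² × 0.001076 = 99.4 W

99.4 W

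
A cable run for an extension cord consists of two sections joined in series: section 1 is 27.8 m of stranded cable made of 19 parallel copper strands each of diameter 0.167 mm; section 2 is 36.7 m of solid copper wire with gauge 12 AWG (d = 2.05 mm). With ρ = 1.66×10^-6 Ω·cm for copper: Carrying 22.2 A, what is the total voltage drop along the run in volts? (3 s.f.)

ρ = 1.66×10^-6 Ω·cm = 1.66×10^-8 Ω·m
Section 1: A_strand = π(8.3500e-05)² = 2.190e-08 m²; R₁ = ρL/(N·A_s) = (1.66×10^-8)(27.8)/(19×2.190e-08) = 1.109 Ω
Section 2: A = π(2.05/2 mm)² = π(1.0250e-03 m)² = 3.301e-06 m²
R₂ = (1.66×10^-8)(36.7)/(3.301e-06) = 0.1846 Ω
R = R₁ + R₂ = 1.293 Ω
V = IR = 22.2 × 1.293 = 28.7 V

28.7 V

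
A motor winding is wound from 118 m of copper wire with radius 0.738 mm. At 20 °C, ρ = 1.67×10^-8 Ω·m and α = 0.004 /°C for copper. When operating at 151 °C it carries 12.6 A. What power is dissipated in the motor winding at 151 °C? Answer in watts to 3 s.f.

A = πr² = π(7.3800e-04 m)² = 1.711e-06 m²
R₍20₎ = ρL/A = (1.67×10^-8)(118)/(1.711e-06) = 1.152 Ω
R₍151₎ = R₍20₎(1 + αΔT) = 1.152 × (1 + 0.004×131) = 1.755 Ω
P = I²R = (12.6)² × 1.755 = 279 W

279 W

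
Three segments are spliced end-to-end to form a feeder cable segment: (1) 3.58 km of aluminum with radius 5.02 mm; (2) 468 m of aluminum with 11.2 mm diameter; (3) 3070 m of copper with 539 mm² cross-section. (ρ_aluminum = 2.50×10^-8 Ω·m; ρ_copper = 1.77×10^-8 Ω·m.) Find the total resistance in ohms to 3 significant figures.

Seg 1: A = πr² = π(5.0200e-03 m)² = 7.917e-05 m²
R_1 = (2.50×10^-8)(3580)/(7.917e-05) = 1.13 Ω
Seg 2: A = π(d/2)² = π(5.6000e-03 m)² = 9.852e-05 m²
R_2 = (2.50×10^-8)(468)/(9.852e-05) = 0.1188 Ω
Seg 3: A = 539 mm² = 5.390e-04 m²
R_3 = (1.77×10^-8)(3070)/(5.390e-04) = 0.1008 Ω
R_total = R_1 + R_2 + R_3 = 1.35 Ω

1.35 Ω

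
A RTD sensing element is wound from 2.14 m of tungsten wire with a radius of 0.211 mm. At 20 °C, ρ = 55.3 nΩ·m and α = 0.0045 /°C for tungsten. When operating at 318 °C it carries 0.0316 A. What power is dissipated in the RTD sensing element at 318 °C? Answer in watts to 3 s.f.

0.00198 W

ρ = 55.3 nΩ·m = 5.53×10^-8 Ω·m
A = πr² = π(2.1100e-04 m)² = 1.399e-07 m²
R₍20₎ = ρL/A = (5.53×10^-8)(2.14)/(1.399e-07) = 0.8461 Ω
R₍318₎ = R₍20₎(1 + αΔT) = 0.8461 × (1 + 0.0045×298) = 1.981 Ω
P = I²R = (0.0316)² × 1.981 = 0.00198 W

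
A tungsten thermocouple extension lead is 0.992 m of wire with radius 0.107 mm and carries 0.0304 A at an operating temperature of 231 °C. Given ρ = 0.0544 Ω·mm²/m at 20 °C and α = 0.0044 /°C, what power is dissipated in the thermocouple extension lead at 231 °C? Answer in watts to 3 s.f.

0.00267 W

ρ = 0.0544 Ω·mm²/m = 5.44×10^-8 Ω·m
A = πr² = π(1.0700e-04 m)² = 3.597e-08 m²
R₍20₎ = ρL/A = (5.44×10^-8)(0.992)/(3.597e-08) = 1.5 Ω
R₍231₎ = R₍20₎(1 + αΔT) = 1.5 × (1 + 0.0044×211) = 2.893 Ω
P = I²R = (0.0304)² × 2.893 = 0.00267 W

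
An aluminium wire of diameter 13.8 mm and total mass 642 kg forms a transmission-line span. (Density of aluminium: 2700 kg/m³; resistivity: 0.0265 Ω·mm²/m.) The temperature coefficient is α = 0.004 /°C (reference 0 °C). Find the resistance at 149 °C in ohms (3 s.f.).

ρ = 0.0265 Ω·mm²/m = 2.65×10^-8 Ω·m
A = π(d/2)² = π(6.9000e-03 m)² = 1.4957e-04 m²
L = m/(density·A) = 642/(2700×1.4957e-04) = 1590 m
R = ρL/A = (2.65×10^-8)(1590)/(1.4957e-04) = 0.2817 Ω
R(149 °C) = 0.2817 × (1 + 0.004×149) = 0.450 Ω

0.450 Ω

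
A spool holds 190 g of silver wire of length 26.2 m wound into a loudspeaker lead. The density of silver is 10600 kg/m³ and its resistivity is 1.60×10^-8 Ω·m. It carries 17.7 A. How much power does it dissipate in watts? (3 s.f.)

192 W

A = m/(density·L) = 0.19/(10600×26.2) = 6.8414e-07 m²
R = ρL/A = (1.60×10^-8)(26.2)/(6.8414e-07) = 0.6127 Ω
P = I²R = (17.7)² × 0.6127 = 192 W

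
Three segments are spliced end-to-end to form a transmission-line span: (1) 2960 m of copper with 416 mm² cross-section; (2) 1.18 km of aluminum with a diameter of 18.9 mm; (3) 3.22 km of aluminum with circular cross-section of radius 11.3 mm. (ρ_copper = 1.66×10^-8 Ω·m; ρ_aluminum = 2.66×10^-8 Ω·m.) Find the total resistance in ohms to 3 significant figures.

0.444 Ω

Seg 1: A = 416 mm² = 4.160e-04 m²
R_1 = (1.66×10^-8)(2960)/(4.160e-04) = 0.1181 Ω
Seg 2: A = π(d/2)² = π(9.4500e-03 m)² = 2.806e-04 m²
R_2 = (2.66×10^-8)(1180)/(2.806e-04) = 0.1119 Ω
Seg 3: A = πr² = π(1.1300e-02 m)² = 4.011e-04 m²
R_3 = (2.66×10^-8)(3220)/(4.011e-04) = 0.2135 Ω
R_total = R_1 + R_2 + R_3 = 0.444 Ω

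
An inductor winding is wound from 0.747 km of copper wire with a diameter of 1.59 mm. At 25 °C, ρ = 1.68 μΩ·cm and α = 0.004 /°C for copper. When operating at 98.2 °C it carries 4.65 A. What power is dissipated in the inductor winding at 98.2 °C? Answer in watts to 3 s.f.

ρ = 1.68 μΩ·cm = 1.68×10^-8 Ω·m
A = π(d/2)² = π(7.9500e-04 m)² = 1.986e-06 m²
R₍25₎ = ρL/A = (1.68×10^-8)(747)/(1.986e-06) = 6.32 Ω
R₍98.2₎ = R₍25₎(1 + αΔT) = 6.32 × (1 + 0.004×73.2) = 8.171 Ω
P = I²R = (4.65)² × 8.171 = 177 W

177 W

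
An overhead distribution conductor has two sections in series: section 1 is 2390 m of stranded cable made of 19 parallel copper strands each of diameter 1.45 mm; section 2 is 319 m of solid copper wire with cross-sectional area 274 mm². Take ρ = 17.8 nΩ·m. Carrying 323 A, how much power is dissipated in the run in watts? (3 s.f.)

1.44×10^5 W

ρ = 17.8 nΩ·m = 1.78×10^-8 Ω·m
Section 1: A_strand = π(7.2500e-04)² = 1.651e-06 m²; R₁ = ρL/(N·A_s) = (1.78×10^-8)(2390)/(19×1.651e-06) = 1.356 Ω
Section 2: A = 274 mm² = 2.740e-04 m²
R₂ = (1.78×10^-8)(319)/(2.740e-04) = 0.02072 Ω
R = R₁ + R₂ = 1.377 Ω
P = I²R = (323)² × 1.377 = 1.44×10^5 W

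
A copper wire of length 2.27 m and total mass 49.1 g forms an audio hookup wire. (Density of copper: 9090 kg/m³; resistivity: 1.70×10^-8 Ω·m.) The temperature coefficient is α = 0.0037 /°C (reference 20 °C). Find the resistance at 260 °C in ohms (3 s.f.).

A = m/(density·L) = 0.0491/(9090×2.27) = 2.3795e-06 m²
R = ρL/A = (1.70×10^-8)(2.27)/(2.3795e-06) = 0.01622 Ω
R(260 °C) = 0.01622 × (1 + 0.0037×240) = 0.0306 Ω

0.0306 Ω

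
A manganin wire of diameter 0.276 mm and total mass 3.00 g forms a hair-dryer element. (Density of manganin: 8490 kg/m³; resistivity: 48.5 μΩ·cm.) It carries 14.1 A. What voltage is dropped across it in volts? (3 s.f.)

675 V

ρ = 48.5 μΩ·cm = 4.85×10^-7 Ω·m
A = π(d/2)² = π(1.3800e-04 m)² = 5.9828e-08 m²
L = m/(density·A) = 0.003/(8490×5.9828e-08) = 5.906 m
R = ρL/A = (4.85×10^-7)(5.906)/(5.9828e-08) = 47.88 Ω
V = IR = 14.1 × 47.88 = 675 V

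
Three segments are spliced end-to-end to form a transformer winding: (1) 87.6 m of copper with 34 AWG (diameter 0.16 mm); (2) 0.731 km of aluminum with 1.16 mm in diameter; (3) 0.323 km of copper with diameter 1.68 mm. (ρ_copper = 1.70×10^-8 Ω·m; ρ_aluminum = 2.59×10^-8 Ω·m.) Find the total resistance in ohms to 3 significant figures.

Seg 1: A = π(0.16/2 mm)² = π(8.0000e-05 m)² = 2.011e-08 m²
R_1 = (1.70×10^-8)(87.6)/(2.011e-08) = 74.07 Ω
Seg 2: A = π(d/2)² = π(5.8000e-04 m)² = 1.057e-06 m²
R_2 = (2.59×10^-8)(731)/(1.057e-06) = 17.91 Ω
Seg 3: A = π(d/2)² = π(8.4000e-04 m)² = 2.217e-06 m²
R_3 = (1.70×10^-8)(323)/(2.217e-06) = 2.477 Ω
R_total = R_1 + R_2 + R_3 = 94.5 Ω

94.5 Ω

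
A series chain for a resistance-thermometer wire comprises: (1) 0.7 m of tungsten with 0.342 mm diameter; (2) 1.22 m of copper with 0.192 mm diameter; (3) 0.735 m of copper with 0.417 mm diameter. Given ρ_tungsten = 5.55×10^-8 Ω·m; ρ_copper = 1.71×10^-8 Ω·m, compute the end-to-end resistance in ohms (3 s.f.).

Seg 1: A = π(d/2)² = π(1.7100e-04 m)² = 9.186e-08 m²
R_1 = (5.55×10^-8)(0.7)/(9.186e-08) = 0.4229 Ω
Seg 2: A = π(d/2)² = π(9.6000e-05 m)² = 2.895e-08 m²
R_2 = (1.71×10^-8)(1.22)/(2.895e-08) = 0.7205 Ω
Seg 3: A = π(d/2)² = π(2.0850e-04 m)² = 1.366e-07 m²
R_3 = (1.71×10^-8)(0.735)/(1.366e-07) = 0.09203 Ω
R_total = R_1 + R_2 + R_3 = 1.24 Ω

1.24 Ω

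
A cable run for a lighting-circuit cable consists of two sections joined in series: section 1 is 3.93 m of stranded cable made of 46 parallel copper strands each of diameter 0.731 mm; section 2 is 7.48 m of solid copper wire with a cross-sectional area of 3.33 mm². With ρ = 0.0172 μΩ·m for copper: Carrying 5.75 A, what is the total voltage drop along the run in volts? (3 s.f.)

ρ = 0.0172 μΩ·m = 1.72×10^-8 Ω·m
Section 1: A_strand = π(3.6550e-04)² = 4.197e-07 m²; R₁ = ρL/(N·A_s) = (1.72×10^-8)(3.93)/(46×4.197e-07) = 0.003501 Ω
Section 2: A = 3.33 mm² = 3.330e-06 m²
R₂ = (1.72×10^-8)(7.48)/(3.330e-06) = 0.03864 Ω
R = R₁ + R₂ = 0.04214 Ω
V = IR = 5.75 × 0.04214 = 0.242 V

0.242 V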